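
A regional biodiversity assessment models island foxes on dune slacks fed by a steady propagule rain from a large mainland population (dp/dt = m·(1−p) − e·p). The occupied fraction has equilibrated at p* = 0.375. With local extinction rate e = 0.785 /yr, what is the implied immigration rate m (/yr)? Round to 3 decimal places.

0.471

At equilibrium m(1−p*) = e·p*, so m = e·p*/(1−p*).
m = 0.785 × 0.375 / 0.6250 = 0.2944/0.6250 = 0.4710.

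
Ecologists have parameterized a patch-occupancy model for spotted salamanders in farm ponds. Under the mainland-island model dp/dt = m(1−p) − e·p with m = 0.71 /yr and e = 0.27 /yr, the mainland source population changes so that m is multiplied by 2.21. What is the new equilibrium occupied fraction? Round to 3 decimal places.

0.853

Before: p* = 0.71/(0.71+0.27) = 0.7245.
After: m = 1.5691, e = 0.27; p* = 1.5691/1.8391 = 0.8532.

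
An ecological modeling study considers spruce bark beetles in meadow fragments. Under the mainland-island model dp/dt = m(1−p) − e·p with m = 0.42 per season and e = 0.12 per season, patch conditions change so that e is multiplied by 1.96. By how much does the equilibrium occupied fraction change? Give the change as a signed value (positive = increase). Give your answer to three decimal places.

-0.137

Before: p* = 0.42/(0.42+0.12) = 0.7778.
After: m = 0.42, e = 0.2352; p* = 0.42/0.6552 = 0.6410.
Δp* = 0.6410 − 0.7778 = -0.1368.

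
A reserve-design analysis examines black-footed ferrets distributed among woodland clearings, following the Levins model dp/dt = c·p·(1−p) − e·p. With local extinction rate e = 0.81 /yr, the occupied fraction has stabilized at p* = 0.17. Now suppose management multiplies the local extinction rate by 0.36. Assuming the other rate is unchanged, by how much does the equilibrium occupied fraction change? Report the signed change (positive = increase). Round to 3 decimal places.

0.531

Balance c(1−p*) = e gives c = e/(1 − 0.17000) = 0.81/0.83000 = 0.97590.
New p* = 1 − e/c = 1 − 0.29160/0.97590 = 0.70120.
Δp* = 0.70120 − 0.17000 = +0.53120.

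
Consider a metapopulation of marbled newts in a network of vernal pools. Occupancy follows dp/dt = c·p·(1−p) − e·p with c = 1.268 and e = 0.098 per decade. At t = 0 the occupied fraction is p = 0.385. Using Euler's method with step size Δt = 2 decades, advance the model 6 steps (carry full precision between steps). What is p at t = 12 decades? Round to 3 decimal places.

Update rule: p ← p + [c·p·(1−p) − e·p]·Δt with Δt = 2.
p: 0.38500 → 0.91000  (Δp = +0.52500)
p: 0.91000 → 0.93934  (Δp = +0.02934)
p: 0.93934 → 0.89974  (Δp = -0.03960)
p: 0.89974 → 0.95216  (Δp = +0.05243)
p: 0.95216 → 0.88105  (Δp = -0.07111)
p: 0.88105 → 0.97414  (Δp = +0.09309)

0.974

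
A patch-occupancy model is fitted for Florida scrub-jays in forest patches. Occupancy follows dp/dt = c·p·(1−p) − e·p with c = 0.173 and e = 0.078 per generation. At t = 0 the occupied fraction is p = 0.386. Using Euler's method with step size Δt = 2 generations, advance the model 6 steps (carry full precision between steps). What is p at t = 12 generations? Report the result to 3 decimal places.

0.488

Update rule: p ← p + [c·p·(1−p) − e·p]·Δt with Δt = 2.
p: 0.38600 → 0.40779  (Δp = +0.02179)
p: 0.40779 → 0.42773  (Δp = +0.01994)
p: 0.42773 → 0.44570  (Δp = +0.01797)
p: 0.44570 → 0.46165  (Δp = +0.01595)
p: 0.46165 → 0.47562  (Δp = +0.01397)
p: 0.47562 → 0.48772  (Δp = +0.01210)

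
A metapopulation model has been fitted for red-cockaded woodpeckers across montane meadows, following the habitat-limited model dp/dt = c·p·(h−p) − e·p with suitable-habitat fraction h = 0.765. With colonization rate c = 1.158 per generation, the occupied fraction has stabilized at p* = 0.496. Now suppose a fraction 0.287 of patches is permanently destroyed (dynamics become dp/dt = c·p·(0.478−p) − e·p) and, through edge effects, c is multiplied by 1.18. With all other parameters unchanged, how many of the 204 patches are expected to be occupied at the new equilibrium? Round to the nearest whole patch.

Balance c(h−p*) = e gives e = 1.158×(0.765 − 0.49600) = 0.31150.
New p* = 0.478 − e/c = 0.478 − 0.31150/1.36644 = 0.25004.
Expected occupied = 204 × 0.25004 = 51.01 ≈ 51.

51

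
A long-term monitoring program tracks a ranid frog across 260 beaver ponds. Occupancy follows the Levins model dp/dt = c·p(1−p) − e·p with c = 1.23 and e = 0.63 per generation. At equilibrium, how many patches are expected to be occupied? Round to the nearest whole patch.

p* = 1 − e/c = 1 − 0.63/1.23 = 0.4878.
Expected occupied patches = N × p* = 260 × 0.4878 = 126.83 ≈ 127.

127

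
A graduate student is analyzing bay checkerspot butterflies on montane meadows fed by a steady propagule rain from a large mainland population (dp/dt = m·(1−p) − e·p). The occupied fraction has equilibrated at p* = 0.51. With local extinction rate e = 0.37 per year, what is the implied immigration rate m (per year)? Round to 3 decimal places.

At equilibrium m(1−p*) = e·p*, so m = e·p*/(1−p*).
m = 0.37 × 0.51 / 0.4900 = 0.1887/0.4900 = 0.3851.

0.385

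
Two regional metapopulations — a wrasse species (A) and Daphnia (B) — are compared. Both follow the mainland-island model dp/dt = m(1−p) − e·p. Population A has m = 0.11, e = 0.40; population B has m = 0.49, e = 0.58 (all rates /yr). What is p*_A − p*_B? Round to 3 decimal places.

-0.242

A: p*_A = m/(m+e) = 0.11/0.5100 = 0.2157.
B: p*_B = 0.49/1.0700 = 0.4579.
p*_A − p*_B = 0.2157 − 0.4579 = -0.2423.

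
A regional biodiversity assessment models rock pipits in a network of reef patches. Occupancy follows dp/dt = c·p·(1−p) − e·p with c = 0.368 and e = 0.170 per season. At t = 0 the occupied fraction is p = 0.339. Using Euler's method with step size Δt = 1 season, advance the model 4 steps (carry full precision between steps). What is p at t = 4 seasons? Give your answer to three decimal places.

Update rule: p ← p + [c·p·(1−p) − e·p]·Δt with Δt = 1.
step 1: Δp = +0.02483, p = 0.36383
step 2: Δp = +0.02333, p = 0.38716
step 3: Δp = +0.02150, p = 0.40865
step 4: Δp = +0.01946, p = 0.42811

0.428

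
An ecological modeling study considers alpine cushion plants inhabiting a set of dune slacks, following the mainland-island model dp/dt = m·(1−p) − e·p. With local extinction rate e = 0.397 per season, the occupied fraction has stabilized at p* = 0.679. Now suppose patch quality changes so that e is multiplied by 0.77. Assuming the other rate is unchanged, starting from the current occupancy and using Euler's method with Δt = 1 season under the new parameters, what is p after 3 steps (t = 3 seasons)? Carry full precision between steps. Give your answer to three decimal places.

0.733

Balance m(1−p*) = e·p* gives m = e·p*/(1−p*) = 0.397×0.67900/0.32100 = 0.83976.
Starting from p₀ = 0.67900; update p ← p + (dp/dt)·Δt with the new parameters.
  1  |  dp/dt·Δt = +0.061999  |  p_1 = 0.740999
  2  |  dp/dt·Δt = -0.009018  |  p_2 = 0.731982
  3  |  dp/dt·Δt = +0.001312  |  p_3 = 0.733293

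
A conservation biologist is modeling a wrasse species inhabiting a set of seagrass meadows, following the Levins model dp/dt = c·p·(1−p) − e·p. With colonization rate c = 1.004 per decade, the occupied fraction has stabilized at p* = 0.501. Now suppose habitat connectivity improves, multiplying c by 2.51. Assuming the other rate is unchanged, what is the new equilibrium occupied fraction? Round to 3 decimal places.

Balance c(1−p*) = e gives e = 1.004×(1 − 0.50100) = 0.50100.
New p* = 1 − e/c = 1 − 0.50100/2.52004 = 0.80119.

0.801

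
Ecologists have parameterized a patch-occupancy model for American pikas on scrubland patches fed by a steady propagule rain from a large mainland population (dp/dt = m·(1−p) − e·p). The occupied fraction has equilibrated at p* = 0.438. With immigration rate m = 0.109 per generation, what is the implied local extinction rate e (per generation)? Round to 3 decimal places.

At equilibrium m(1−p*) = e·p*, so e = m(1−p*)/p*.
e = 0.109 × 0.5620 / 0.438 = 0.1399.

0.140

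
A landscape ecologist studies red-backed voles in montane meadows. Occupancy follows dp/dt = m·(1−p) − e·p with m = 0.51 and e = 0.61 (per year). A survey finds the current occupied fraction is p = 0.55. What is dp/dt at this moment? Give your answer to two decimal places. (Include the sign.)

-0.11

Colonization term: m·(1−p) = 0.51×0.4500 = 0.22950.
Extinction term: e·p = 0.33550.
dp/dt = 0.22950 − 0.33550 = -0.10600.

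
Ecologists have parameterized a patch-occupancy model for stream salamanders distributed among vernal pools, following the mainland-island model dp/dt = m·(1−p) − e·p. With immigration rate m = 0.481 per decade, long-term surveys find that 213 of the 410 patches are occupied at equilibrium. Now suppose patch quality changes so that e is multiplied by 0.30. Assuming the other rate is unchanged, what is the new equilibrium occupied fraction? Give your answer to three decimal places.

Observed p* = 213/410 = 0.51951.
Balance m(1−p*) = e·p* gives e = m(1−p*)/p* = 0.481×0.48049/0.51951 = 0.44487.
New p* = m/(m+e) = 0.48100/(0.48100+0.13346) = 0.78280.

0.783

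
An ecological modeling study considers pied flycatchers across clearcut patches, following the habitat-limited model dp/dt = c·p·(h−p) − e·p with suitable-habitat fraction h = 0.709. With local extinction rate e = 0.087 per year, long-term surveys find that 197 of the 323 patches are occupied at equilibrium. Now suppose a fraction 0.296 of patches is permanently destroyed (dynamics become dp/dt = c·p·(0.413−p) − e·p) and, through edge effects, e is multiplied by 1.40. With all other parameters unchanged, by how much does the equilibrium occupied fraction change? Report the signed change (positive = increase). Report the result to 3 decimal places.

-0.336

Observed p* = 197/323 = 0.60991.
Balance c(h−p*) = e gives c = e/(0.709 − 0.60991) = 0.087/0.09909 = 0.87799.
New p* = 0.413 − e/c = 0.413 − 0.12180/0.87799 = 0.27427.
Δp* = 0.27427 − 0.60991 = -0.33564.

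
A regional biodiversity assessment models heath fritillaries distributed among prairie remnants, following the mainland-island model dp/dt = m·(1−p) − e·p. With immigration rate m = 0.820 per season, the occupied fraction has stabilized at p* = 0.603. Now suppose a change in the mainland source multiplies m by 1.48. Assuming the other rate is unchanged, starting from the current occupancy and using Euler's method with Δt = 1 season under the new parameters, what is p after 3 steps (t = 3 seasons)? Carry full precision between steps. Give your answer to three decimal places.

0.730

Balance m(1−p*) = e·p* gives e = m(1−p*)/p* = 0.820×0.39700/0.60300 = 0.53987.
Starting from p₀ = 0.60300; update p ← p + (dp/dt)·Δt with the new parameters.
  1  |  dp/dt·Δt = +0.156259  |  p_1 = 0.759259
  2  |  dp/dt·Δt = -0.117736  |  p_2 = 0.641523
  3  |  dp/dt·Δt = +0.088710  |  p_3 = 0.730233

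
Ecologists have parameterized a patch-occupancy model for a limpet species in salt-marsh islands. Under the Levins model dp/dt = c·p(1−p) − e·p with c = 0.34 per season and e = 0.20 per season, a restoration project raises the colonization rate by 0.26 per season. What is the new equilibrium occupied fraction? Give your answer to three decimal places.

0.667

Before: p* = 1 − 0.20/0.34 = 0.4118.
After the change, c = 0.6, e = 0.2, so p* = 1 − 0.2/0.6 = 0.6667.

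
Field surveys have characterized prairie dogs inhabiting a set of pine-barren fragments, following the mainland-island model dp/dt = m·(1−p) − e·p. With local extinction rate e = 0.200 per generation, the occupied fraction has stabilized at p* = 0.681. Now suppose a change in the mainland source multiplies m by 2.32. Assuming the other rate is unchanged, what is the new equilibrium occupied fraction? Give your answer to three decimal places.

0.832

Balance m(1−p*) = e·p* gives m = e·p*/(1−p*) = 0.200×0.68100/0.31900 = 0.42696.
New p* = m/(m+e) = 0.99055/(0.99055+0.20000) = 0.83201.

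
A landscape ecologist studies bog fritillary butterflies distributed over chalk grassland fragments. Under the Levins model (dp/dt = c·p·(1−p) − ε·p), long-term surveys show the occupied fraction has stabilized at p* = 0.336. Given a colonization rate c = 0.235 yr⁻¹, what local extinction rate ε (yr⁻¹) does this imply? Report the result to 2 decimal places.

At equilibrium c(1−p*) = ε.
ε = 0.235 × (1 − 0.336) = 0.235 × 0.6640 = 0.1560.

0.16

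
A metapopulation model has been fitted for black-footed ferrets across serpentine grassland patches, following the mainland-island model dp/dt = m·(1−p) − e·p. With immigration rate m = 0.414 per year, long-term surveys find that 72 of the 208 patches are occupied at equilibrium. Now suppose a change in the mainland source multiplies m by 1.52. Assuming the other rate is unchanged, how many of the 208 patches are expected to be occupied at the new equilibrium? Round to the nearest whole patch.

Observed p* = 72/208 = 0.34615.
Balance m(1−p*) = e·p* gives e = m(1−p*)/p* = 0.414×0.65385/0.34615 = 0.78201.
New p* = m/(m+e) = 0.62928/(0.62928+0.78201) = 0.44589.
Expected occupied = 208 × 0.44589 = 92.75 ≈ 93.

93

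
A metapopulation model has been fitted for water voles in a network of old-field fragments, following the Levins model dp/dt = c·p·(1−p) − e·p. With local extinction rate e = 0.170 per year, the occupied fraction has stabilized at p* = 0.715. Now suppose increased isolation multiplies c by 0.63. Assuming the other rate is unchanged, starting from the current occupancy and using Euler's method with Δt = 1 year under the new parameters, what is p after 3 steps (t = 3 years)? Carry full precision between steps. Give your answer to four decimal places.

Balance c(1−p*) = e gives c = e/(1 − 0.71500) = 0.170/0.28500 = 0.59649.
Starting from p₀ = 0.71500; update p ← p + (dp/dt)·Δt with the new parameters.
step 1: Δp = -0.04497, p = 0.67003
step 2: Δp = -0.03082, p = 0.63921
step 3: Δp = -0.02200, p = 0.61721

0.6172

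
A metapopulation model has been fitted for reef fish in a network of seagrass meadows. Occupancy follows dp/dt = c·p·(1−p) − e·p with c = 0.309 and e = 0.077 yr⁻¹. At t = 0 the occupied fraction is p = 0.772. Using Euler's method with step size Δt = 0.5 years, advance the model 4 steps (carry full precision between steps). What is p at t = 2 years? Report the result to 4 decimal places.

0.7636

Update rule: p ← p + [c·p·(1−p) − e·p]·Δt with Δt = 0.5.
step 1: Δp = -0.00253, p = 0.76947
step 2: Δp = -0.00222, p = 0.76725
step 3: Δp = -0.00195, p = 0.76530
step 4: Δp = -0.00171, p = 0.76359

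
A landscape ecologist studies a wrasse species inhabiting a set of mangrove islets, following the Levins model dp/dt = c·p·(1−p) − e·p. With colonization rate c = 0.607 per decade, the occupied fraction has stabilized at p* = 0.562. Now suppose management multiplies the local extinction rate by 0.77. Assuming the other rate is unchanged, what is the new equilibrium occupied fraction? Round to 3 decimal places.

Balance c(1−p*) = e gives e = 0.607×(1 − 0.56200) = 0.26587.
New p* = 1 − e/c = 1 − 0.20472/0.60700 = 0.66273.

0.663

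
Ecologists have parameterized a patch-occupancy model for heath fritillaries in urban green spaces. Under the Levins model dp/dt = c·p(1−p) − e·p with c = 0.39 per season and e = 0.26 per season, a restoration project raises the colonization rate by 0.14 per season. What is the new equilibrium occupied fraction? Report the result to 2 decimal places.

Before: p* = 1 − 0.26/0.39 = 0.3333.
After the change, c = 0.53, e = 0.26, so p* = 1 − 0.26/0.53 = 0.5094.

0.51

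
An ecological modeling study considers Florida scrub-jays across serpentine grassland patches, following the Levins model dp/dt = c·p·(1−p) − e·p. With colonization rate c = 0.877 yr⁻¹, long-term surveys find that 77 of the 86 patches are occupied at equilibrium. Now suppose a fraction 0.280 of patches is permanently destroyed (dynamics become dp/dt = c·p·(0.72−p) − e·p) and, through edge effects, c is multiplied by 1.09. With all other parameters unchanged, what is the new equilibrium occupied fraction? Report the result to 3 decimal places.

Observed p* = 77/86 = 0.89535.
Balance c(1−p*) = e gives e = 0.877×(1 − 0.89535) = 0.09178.
New p* = 0.72 − e/c = 0.72 − 0.09178/0.95593 = 0.62399.

0.624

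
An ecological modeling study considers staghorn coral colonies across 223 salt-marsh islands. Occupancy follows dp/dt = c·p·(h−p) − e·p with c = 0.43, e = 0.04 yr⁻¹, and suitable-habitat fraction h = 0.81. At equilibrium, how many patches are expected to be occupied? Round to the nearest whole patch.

p* = h − e/c = 0.81 − 0.0930 = 0.7170.
Expected occupied patches = N × p* = 223 × 0.7170 = 159.89 ≈ 160.

160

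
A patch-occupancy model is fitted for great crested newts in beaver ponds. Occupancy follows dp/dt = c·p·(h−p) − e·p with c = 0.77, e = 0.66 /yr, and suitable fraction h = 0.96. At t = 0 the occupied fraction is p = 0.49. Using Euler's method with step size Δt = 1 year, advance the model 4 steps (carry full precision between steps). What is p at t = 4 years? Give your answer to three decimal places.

0.216

Update rule: p ← p + [c·p·(h−p) − e·p]·Δt with Δt = 1.
step 1: Δp = -0.14607, p = 0.34393
step 2: Δp = -0.06384, p = 0.28009
step 3: Δp = -0.03822, p = 0.24187
step 4: Δp = -0.02589, p = 0.21598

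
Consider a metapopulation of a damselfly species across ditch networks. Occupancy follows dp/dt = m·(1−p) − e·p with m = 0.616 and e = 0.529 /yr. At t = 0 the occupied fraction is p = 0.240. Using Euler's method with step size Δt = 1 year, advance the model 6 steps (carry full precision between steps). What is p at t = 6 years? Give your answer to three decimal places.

Update rule: p ← p + [m·(1−p) − e·p]·Δt with Δt = 1.
t = 1: p = 0.24000 + (+0.34120) = 0.58120
t = 2: p = 0.58120 + (-0.04947) = 0.53173
t = 3: p = 0.53173 + (+0.00717) = 0.53890
t = 4: p = 0.53890 + (-0.00104) = 0.53786
t = 5: p = 0.53786 + (+0.00015) = 0.53801
t = 6: p = 0.53801 + (-0.00002) = 0.53799

0.538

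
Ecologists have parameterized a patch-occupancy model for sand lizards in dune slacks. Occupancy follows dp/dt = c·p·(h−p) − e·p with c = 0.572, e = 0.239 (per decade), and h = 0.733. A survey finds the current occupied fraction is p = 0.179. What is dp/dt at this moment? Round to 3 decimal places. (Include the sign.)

Colonization term: c·p·(h−p) = 0.572×0.179×0.5540 = 0.05672.
Extinction term: e·p = 0.04278.
dp/dt = 0.05672 − 0.04278 = 0.01394.

0.014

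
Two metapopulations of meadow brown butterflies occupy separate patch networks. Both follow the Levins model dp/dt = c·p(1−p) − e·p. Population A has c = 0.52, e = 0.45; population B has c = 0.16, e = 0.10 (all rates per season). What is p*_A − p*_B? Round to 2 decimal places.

-0.24

A: p*_A = 1 − 0.45/0.52 = 0.1346.
B: p*_B = 1 − 0.10/0.16 = 0.3750.
p*_A − p*_B = 0.1346 − 0.3750 = -0.2404.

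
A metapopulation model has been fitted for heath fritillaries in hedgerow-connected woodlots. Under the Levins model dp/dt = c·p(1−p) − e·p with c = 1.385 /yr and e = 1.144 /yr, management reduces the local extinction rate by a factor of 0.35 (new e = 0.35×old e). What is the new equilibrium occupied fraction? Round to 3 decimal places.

0.711

Before: p* = 1 − 1.144/1.385 = 0.1740.
After the change, c = 1.385, e = 0.4004, so p* = 1 − 0.4004/1.385 = 0.7109.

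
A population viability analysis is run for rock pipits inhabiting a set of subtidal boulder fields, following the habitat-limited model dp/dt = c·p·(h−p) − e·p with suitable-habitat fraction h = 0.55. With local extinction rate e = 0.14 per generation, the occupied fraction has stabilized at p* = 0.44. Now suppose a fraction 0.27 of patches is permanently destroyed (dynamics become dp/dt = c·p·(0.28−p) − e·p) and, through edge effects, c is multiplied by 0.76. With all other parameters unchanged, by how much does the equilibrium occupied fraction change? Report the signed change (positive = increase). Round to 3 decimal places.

-0.305

Balance c(h−p*) = e gives c = e/(0.55 − 0.44000) = 0.14/0.11000 = 1.27273.
New p* = 0.28 − e/c = 0.28 − 0.14000/0.96727 = 0.13526.
Δp* = 0.13526 − 0.44000 = -0.30474.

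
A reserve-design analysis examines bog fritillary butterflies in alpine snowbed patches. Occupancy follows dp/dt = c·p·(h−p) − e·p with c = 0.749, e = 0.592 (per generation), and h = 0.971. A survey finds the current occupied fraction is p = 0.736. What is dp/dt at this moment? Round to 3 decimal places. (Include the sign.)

-0.306

Colonization term: c·p·(h−p) = 0.749×0.736×0.2350 = 0.12955.
Extinction term: e·p = 0.43571.
dp/dt = 0.12955 − 0.43571 = -0.30616.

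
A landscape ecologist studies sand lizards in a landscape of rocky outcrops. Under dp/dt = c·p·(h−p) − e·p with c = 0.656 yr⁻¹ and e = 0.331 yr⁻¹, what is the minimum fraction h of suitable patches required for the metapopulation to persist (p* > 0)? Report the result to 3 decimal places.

0.505

p* = h − e/c is positive only when h > e/c.
h_min = e/c = 0.331/0.656 = 0.5046.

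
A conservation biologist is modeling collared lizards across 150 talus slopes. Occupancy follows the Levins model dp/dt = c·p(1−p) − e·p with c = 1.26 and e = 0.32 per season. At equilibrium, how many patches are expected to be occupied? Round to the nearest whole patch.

p* = 1 − e/c = 1 − 0.32/1.26 = 0.7460.
Expected occupied patches = N × p* = 150 × 0.7460 = 111.90 ≈ 112.

112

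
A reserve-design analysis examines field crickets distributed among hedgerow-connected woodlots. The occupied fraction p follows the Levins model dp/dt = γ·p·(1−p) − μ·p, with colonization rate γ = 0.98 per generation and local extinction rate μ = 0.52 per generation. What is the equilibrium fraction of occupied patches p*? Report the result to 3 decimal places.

At equilibrium, colonization balances extinction: γ·p*·(1−p*) = μ·p*.
So p* = 1 − μ/γ = 1 − 0.52/0.98 = 1 − 0.5306 = 0.4694.

0.469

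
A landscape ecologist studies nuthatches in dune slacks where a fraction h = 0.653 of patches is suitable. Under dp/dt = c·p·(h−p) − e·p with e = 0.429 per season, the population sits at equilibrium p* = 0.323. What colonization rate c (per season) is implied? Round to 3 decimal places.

1.300

At equilibrium c(h−p*) = e, so c = e/(h−p*).
c = 0.429/(0.653 − 0.323) = 0.429/0.3300 = 1.3000.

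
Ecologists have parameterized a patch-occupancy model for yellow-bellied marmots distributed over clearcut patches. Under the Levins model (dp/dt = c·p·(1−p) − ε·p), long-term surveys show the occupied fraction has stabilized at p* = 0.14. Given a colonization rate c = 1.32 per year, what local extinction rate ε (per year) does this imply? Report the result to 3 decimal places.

At equilibrium c(1−p*) = ε.
ε = 1.32 × (1 − 0.14) = 1.32 × 0.8600 = 1.1352.

1.135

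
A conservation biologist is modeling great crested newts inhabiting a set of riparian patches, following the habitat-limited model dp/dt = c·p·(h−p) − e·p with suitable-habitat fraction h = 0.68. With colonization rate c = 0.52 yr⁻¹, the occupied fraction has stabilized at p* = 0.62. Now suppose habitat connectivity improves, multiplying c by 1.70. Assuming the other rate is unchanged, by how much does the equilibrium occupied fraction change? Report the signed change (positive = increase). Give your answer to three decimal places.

Balance c(h−p*) = e gives e = 0.52×(0.68 − 0.62000) = 0.03120.
New p* = 0.68 − e/c = 0.68 − 0.03120/0.88400 = 0.64471.
Δp* = 0.64471 − 0.62000 = +0.02471.

0.025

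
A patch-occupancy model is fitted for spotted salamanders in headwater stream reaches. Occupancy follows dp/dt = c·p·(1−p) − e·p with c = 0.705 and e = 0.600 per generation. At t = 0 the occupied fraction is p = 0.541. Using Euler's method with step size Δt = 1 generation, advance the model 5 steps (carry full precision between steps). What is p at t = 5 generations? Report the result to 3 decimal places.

0.238

Update rule: p ← p + [c·p·(1−p) − e·p]·Δt with Δt = 1.
step 1: Δp = -0.14954, p = 0.39146
step 2: Δp = -0.06693, p = 0.32453
step 3: Δp = -0.04018, p = 0.28436
step 4: Δp = -0.02715, p = 0.25721
step 5: Δp = -0.01963, p = 0.23758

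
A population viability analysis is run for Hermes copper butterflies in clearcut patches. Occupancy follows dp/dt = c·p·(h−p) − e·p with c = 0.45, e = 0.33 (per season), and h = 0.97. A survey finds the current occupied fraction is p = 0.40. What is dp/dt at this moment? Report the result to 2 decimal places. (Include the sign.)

Colonization term: c·p·(h−p) = 0.45×0.40×0.5700 = 0.10260.
Extinction term: e·p = 0.13200.
dp/dt = 0.10260 − 0.13200 = -0.02940.

-0.03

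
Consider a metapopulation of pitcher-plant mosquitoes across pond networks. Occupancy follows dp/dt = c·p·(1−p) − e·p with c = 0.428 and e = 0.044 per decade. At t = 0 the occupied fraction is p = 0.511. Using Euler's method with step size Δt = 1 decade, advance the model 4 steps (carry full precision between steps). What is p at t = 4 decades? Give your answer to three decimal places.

0.788

Update rule: p ← p + [c·p·(1−p) − e·p]·Δt with Δt = 1.
step 1: Δp = +0.08446, p = 0.59546
step 2: Δp = +0.07690, p = 0.67236
step 3: Δp = +0.06470, p = 0.73706
step 4: Δp = +0.05052, p = 0.78758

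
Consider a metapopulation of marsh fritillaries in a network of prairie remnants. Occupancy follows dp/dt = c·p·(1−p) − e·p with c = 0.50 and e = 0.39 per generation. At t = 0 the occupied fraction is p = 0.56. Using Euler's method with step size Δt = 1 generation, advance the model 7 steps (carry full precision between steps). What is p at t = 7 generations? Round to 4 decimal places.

Update rule: p ← p + [c·p·(1−p) − e·p]·Δt with Δt = 1.
p: 0.56000 → 0.46480  (Δp = -0.09520)
p: 0.46480 → 0.40791  (Δp = -0.05689)
p: 0.40791 → 0.36958  (Δp = -0.03832)
p: 0.36958 → 0.34194  (Δp = -0.02764)
p: 0.34194 → 0.32109  (Δp = -0.02085)
p: 0.32109 → 0.30486  (Δp = -0.01623)
p: 0.30486 → 0.29193  (Δp = -0.01294)

0.2919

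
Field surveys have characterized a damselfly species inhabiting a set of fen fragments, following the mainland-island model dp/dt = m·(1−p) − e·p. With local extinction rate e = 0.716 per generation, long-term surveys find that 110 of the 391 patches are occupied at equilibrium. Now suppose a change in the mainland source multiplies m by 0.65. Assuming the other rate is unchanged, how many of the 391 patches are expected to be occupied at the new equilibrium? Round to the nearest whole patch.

Observed p* = 110/391 = 0.28133.
Balance m(1−p*) = e·p* gives m = e·p*/(1−p*) = 0.716×0.28133/0.71867 = 0.28028.
New p* = m/(m+e) = 0.18218/(0.18218+0.71600) = 0.20283.
Expected occupied = 391 × 0.20283 = 79.31 ≈ 79.

79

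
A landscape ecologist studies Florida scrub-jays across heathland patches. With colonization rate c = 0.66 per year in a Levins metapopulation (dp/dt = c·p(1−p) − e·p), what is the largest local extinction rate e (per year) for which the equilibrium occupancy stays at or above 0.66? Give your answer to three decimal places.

0.224

1 − e/c ≥ 0.66 ⇒ e ≤ c(1 − 0.66) = 0.66 × 0.3400.
e_max = 0.2244.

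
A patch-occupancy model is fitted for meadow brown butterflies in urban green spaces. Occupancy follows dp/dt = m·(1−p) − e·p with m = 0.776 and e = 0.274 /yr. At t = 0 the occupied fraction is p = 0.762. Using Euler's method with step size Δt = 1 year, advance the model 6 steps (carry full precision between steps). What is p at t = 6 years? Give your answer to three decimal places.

Update rule: p ← p + [m·(1−p) − e·p]·Δt with Δt = 1.
t = 1: p = 0.76200 + (-0.02410) = 0.73790
t = 2: p = 0.73790 + (+0.00120) = 0.73911
t = 3: p = 0.73911 + (-0.00006) = 0.73904
t = 4: p = 0.73904 + (+0.00000) = 0.73905
t = 5: p = 0.73905 + (-0.00000) = 0.73905
t = 6: p = 0.73905 + (+0.00000) = 0.73905

0.739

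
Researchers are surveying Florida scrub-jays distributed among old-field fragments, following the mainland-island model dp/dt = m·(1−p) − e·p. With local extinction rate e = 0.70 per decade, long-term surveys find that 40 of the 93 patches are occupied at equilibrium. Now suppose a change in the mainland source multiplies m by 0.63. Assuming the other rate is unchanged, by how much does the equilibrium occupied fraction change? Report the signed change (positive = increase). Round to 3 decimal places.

Observed p* = 40/93 = 0.43011.
Balance m(1−p*) = e·p* gives m = e·p*/(1−p*) = 0.70×0.43011/0.56989 = 0.52831.
New p* = m/(m+e) = 0.33284/(0.33284+0.70000) = 0.32226.
Δp* = 0.32226 − 0.43011 = -0.10785.

-0.108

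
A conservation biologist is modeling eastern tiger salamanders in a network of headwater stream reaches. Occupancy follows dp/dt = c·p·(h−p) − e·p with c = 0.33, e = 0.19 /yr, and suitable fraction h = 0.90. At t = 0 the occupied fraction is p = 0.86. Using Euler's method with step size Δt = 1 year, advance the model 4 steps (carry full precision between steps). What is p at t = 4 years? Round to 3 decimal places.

0.515

Update rule: p ← p + [c·p·(h−p) − e·p]·Δt with Δt = 1.
step 1: Δp = -0.15205, p = 0.70795
step 2: Δp = -0.08964, p = 0.61831
step 3: Δp = -0.06000, p = 0.55831
step 4: Δp = -0.04312, p = 0.51518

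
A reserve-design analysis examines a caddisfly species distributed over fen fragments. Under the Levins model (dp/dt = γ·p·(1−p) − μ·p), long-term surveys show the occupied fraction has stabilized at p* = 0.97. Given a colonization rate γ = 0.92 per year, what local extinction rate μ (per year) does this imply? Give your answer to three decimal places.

At equilibrium γ(1−p*) = μ.
μ = 0.92 × (1 − 0.97) = 0.92 × 0.0300 = 0.0276.

0.028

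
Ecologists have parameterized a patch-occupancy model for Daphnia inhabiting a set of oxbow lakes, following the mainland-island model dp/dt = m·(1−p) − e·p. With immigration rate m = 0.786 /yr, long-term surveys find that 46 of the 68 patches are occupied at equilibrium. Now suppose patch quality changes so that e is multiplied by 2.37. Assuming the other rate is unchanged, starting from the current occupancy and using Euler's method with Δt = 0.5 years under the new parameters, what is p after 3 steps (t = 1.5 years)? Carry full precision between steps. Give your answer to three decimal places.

Observed p* = 46/68 = 0.67647.
Balance m(1−p*) = e·p* gives e = m(1−p*)/p* = 0.786×0.32353/0.67647 = 0.37591.
Starting from p₀ = 0.67647; update p ← p + (dp/dt)·Δt with the new parameters.
  1  |  dp/dt·Δt = -0.174191  |  p_1 = 0.502279
  2  |  dp/dt·Δt = -0.028139  |  p_2 = 0.474140
  3  |  dp/dt·Δt = -0.004546  |  p_3 = 0.469594

0.470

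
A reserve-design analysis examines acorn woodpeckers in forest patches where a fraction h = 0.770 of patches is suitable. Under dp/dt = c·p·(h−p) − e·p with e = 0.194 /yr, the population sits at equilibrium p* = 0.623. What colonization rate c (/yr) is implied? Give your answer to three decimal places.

1.320

At equilibrium c(h−p*) = e, so c = e/(h−p*).
c = 0.194/(0.770 − 0.623) = 0.194/0.1470 = 1.3197.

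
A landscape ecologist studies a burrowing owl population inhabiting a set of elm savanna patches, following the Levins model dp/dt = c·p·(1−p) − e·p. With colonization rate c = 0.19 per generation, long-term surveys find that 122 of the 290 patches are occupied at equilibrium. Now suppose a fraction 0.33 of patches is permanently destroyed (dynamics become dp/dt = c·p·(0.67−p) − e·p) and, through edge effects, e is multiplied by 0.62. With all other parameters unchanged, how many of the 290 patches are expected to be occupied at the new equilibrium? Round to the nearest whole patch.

90

Observed p* = 122/290 = 0.42069.
Balance c(1−p*) = e gives e = 0.19×(1 − 0.42069) = 0.11007.
New p* = 0.67 − e/c = 0.67 − 0.06824/0.19000 = 0.31084.
Expected occupied = 290 × 0.31084 = 90.14 ≈ 90.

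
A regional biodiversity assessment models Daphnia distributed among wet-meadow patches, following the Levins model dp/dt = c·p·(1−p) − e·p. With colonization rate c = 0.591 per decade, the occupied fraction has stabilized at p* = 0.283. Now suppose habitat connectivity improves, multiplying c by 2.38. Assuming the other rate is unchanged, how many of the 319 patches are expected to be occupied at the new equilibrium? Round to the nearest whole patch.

223

Balance c(1−p*) = e gives e = 0.591×(1 − 0.28300) = 0.42375.
New p* = 1 − e/c = 1 − 0.42375/1.40658 = 0.69874.
Expected occupied = 319 × 0.69874 = 222.90 ≈ 223.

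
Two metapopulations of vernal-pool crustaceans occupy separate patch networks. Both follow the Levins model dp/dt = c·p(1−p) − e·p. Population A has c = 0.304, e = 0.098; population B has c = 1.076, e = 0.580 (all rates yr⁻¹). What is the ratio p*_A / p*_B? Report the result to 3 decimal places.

1.470

A: p*_A = 1 − 0.098/0.304 = 0.6776.
B: p*_B = 1 − 0.580/1.076 = 0.4610.
p*_A / p*_B = 0.6776/0.4610 = 1.4700.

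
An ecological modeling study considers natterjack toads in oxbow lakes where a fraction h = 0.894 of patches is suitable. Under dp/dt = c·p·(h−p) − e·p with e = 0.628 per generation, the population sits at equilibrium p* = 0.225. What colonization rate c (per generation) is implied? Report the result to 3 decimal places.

0.939

At equilibrium c(h−p*) = e, so c = e/(h−p*).
c = 0.628/(0.894 − 0.225) = 0.628/0.6690 = 0.9387.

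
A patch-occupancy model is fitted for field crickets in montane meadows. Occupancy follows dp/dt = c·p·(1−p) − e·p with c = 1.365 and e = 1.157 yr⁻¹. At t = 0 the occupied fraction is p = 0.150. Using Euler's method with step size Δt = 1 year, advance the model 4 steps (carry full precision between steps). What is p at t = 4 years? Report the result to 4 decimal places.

0.1514

Update rule: p ← p + [c·p·(1−p) − e·p]·Δt with Δt = 1.
step 1: Δp = +0.00049, p = 0.15049
step 2: Δp = +0.00039, p = 0.15088
step 3: Δp = +0.00031, p = 0.15119
step 4: Δp = +0.00025, p = 0.15143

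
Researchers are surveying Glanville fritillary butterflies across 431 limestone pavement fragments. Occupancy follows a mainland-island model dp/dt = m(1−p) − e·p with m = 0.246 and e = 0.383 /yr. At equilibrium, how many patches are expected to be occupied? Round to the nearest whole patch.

p* = m/(m+e) = 0.246/0.6290 = 0.3911.
Expected occupied patches = N × p* = 431 × 0.3911 = 168.56 ≈ 169.

169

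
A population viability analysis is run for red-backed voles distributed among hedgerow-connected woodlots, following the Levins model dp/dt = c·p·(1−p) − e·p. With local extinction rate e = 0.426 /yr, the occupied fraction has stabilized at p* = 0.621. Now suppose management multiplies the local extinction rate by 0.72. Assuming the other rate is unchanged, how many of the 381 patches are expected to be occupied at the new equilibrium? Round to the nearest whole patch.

Balance c(1−p*) = e gives c = e/(1 − 0.62100) = 0.426/0.37900 = 1.12401.
New p* = 1 − e/c = 1 − 0.30672/1.12401 = 0.72712.
Expected occupied = 381 × 0.72712 = 277.03 ≈ 277.

277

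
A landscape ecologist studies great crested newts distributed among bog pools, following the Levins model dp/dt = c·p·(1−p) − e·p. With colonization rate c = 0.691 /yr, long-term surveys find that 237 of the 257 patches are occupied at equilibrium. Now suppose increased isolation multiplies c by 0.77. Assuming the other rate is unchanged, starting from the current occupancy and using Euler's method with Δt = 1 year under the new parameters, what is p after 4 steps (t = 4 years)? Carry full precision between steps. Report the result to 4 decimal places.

0.9006

Observed p* = 237/257 = 0.92218.
Balance c(1−p*) = e gives e = 0.691×(1 − 0.92218) = 0.05377.
Starting from p₀ = 0.92218; update p ← p + (dp/dt)·Δt with the new parameters.
t = 1: p = 0.92218 + (-0.01141) = 0.91077
t = 2: p = 0.91077 + (-0.00574) = 0.90504
t = 3: p = 0.90504 + (-0.00294) = 0.90210
t = 4: p = 0.90210 + (-0.00152) = 0.90058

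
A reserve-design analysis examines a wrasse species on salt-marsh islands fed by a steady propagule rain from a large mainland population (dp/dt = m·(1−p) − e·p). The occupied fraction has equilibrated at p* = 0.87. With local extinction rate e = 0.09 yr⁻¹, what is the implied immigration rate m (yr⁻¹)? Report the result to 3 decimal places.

0.602

At equilibrium m(1−p*) = e·p*, so m = e·p*/(1−p*).
m = 0.09 × 0.87 / 0.1300 = 0.0783/0.1300 = 0.6023.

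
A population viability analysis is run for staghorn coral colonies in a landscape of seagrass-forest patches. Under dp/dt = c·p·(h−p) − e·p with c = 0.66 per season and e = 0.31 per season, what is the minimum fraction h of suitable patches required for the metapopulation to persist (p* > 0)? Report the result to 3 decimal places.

0.470

p* = h − e/c is positive only when h > e/c.
h_min = e/c = 0.31/0.66 = 0.4697.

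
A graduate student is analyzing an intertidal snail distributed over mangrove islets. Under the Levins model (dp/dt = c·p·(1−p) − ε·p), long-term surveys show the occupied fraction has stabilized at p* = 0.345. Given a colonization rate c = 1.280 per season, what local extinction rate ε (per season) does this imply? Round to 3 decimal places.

0.838

At equilibrium c(1−p*) = ε.
ε = 1.280 × (1 − 0.345) = 1.280 × 0.6550 = 0.8384.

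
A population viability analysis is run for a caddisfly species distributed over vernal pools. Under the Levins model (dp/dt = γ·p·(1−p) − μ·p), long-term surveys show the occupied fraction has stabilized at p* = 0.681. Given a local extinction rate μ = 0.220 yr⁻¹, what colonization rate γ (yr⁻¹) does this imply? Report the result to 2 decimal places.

0.69

At equilibrium γ(1−p*) = μ, so γ = μ/(1−p*).
γ = 0.220/(1 − 0.681) = 0.220/0.3190 = 0.6897.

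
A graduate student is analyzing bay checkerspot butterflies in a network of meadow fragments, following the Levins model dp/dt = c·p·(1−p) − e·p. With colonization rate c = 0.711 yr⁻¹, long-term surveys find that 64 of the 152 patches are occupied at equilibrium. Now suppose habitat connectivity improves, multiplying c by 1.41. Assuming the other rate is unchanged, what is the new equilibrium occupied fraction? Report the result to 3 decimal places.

0.589

Observed p* = 64/152 = 0.42105.
Balance c(1−p*) = e gives e = 0.711×(1 − 0.42105) = 0.41163.
New p* = 1 − e/c = 1 − 0.41163/1.00251 = 0.58940.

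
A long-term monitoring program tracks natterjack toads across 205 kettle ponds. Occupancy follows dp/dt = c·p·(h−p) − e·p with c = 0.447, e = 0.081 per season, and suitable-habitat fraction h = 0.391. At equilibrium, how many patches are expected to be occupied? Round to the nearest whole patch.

43

p* = h − e/c = 0.391 − 0.1812 = 0.2098.
Expected occupied patches = N × p* = 205 × 0.2098 = 43.01 ≈ 43.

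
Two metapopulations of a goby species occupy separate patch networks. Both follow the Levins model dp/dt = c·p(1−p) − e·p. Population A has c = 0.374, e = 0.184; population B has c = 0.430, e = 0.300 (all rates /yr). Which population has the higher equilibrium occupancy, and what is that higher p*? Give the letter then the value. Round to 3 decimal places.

A: p*_A = 1 − 0.184/0.374 = 0.5080.
B: p*_B = 1 − 0.300/0.430 = 0.3023.
A is higher at 0.5080.

A, 0.508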